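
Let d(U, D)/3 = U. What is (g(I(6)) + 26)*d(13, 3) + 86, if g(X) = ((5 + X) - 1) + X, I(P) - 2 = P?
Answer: 1880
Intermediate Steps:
d(U, D) = 3*U
I(P) = 2 + P
g(X) = 4 + 2*X (g(X) = (4 + X) + X = 4 + 2*X)
(g(I(6)) + 26)*d(13, 3) + 86 = ((4 + 2*(2 + 6)) + 26)*(3*13) + 86 = ((4 + 2*8) + 26)*39 + 86 = ((4 + 16) + 26)*39 + 86 = (20 + 26)*39 + 86 = 46*39 + 86 = 1794 + 86 = 1880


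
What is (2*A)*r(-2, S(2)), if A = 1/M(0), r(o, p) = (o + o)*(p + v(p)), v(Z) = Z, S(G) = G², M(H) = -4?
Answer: 16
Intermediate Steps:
r(o, p) = 4*o*p (r(o, p) = (o + o)*(p + p) = (2*o)*(2*p) = 4*o*p)
A = -¼ (A = 1/(-4) = -¼ ≈ -0.25000)
(2*A)*r(-2, S(2)) = (2*(-¼))*(4*(-2)*2²) = -2*(-2)*4 = -½*(-32) = 16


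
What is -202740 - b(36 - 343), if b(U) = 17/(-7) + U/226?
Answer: -320728689/1582 ≈ -2.0274e+5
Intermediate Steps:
b(U) = -17/7 + U/226 (b(U) = 17*(-⅐) + U*(1/226) = -17/7 + U/226)
-202740 - b(36 - 343) = -202740 - (-17/7 + (36 - 343)/226) = -202740 - (-17/7 + (1/226)*(-307)) = -202740 - (-17/7 - 307/226) = -202740 - 1*(-5991/1582) = -202740 + 5991/1582 = -320728689/1582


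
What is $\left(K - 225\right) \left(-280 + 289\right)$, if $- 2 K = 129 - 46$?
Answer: $- \frac{4797}{2} \approx -2398.5$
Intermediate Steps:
$K = - \frac{83}{2}$ ($K = - \frac{129 - 46}{2} = \left(- \frac{1}{2}\right) 83 = - \frac{83}{2} \approx -41.5$)
$\left(K - 225\right) \left(-280 + 289\right) = \left(- \frac{83}{2} - 225\right) \left(-280 + 289\right) = \left(- \frac{533}{2}\right) 9 = - \frac{4797}{2}$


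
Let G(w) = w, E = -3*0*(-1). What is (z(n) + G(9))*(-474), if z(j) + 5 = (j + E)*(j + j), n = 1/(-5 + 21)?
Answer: -121581/64 ≈ -1899.7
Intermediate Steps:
n = 1/16 ≈ 0.062500
E = 0 (E = 0*(-1) = 0)
z(j) = -5 + 2*j² (z(j) = -5 + (j + 0)*(j + j) = -5 + j*(2*j) = -5 + 2*j²)
(z(n) + G(9))*(-474) = ((-5 + 2*(1/16)²) + 9)*(-474) = ((-5 + 2*(1/256)) + 9)*(-474) = ((-5 + 1/128) + 9)*(-474) = (-639/128 + 9)*(-474) = (513/128)*(-474) = -121581/64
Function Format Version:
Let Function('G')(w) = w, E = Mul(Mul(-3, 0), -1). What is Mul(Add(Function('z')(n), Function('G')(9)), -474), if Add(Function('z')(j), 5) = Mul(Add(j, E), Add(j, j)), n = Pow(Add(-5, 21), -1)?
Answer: Rational(-121581, 64) ≈ -1899.7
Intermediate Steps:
n = Rational(1, 16) (n = Pow(16, -1) = Rational(1, 16) ≈ 0.062500)
E = 0 (E = Mul(0, -1) = 0)
Function('z')(j) = Add(-5, Mul(2, Pow(j, 2))) (Function('z')(j) = Add(-5, Mul(Add(j, 0), Add(j, j))) = Add(-5, Mul(j, Mul(2, j))) = Add(-5, Mul(2, Pow(j, 2))))
Mul(Add(Function('z')(n), Function('G')(9)), -474) = Mul(Add(Add(-5, Mul(2, Pow(Rational(1, 16), 2))), 9), -474) = Mul(Add(Add(-5, Mul(2, Rational(1, 256))), 9), -474) = Mul(Add(Add(-5, Rational(1, 128)), 9), -474) = Mul(Add(Rational(-639, 128), 9), -474) = Mul(Rational(513, 128), -474) = Rational(-121581, 64)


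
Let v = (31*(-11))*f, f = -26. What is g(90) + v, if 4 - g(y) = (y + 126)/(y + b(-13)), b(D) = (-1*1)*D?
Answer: 913394/103 ≈ 8867.9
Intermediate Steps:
b(D) = -D
g(y) = 4 - (126 + y)/(13 + y) (g(y) = 4 - (y + 126)/(y - 1*(-13)) = 4 - (126 + y)/(y + 13) = 4 - (126 + y)/(13 + y))
v = 8866 (v = (31*(-11))*(-26) = -341*(-26) = 8866)
g(90) + v = (-74 + 3*90)/(13 + 90) + 8866 = (-74 + 270)/103 + 8866 = (1/103)*196 + 8866 = 196/103 + 8866 = 913394/103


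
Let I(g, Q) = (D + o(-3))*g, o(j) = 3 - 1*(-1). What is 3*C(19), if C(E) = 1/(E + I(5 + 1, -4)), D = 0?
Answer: 3/43 ≈ 0.069767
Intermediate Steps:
o(j) = 4 (o(j) = 3 + 1 = 4)
I(g, Q) = 4*g (I(g, Q) = (0 + 4)*g = 4*g)
C(E) = 1/(24 + E) (C(E) = 1/(E + 4*(5 + 1)) = 1/(E + 4*6) = 1/(E + 24) = 1/(24 + E))
3*C(19) = 3/(24 + 19) = 3/43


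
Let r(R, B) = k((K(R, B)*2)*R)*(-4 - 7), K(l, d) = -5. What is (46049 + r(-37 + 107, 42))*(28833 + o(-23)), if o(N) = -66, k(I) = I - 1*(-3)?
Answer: 1545248172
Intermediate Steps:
k(I) = 3 + I (k(I) = I + 3 = 3 + I)
r(R, B) = -33 + 110*R (r(R, B) = (3 + (-5*2)*R)*(-4 - 7) = (3 - 10*R)*(-11) = -33 + 110*R)
(46049 + r(-37 + 107, 42))*(28833 + o(-23)) = (46049 + (-33 + 110*(-37 + 107)))*(28833 - 66) = (46049 + (-33 + 110*70))*28767 = (46049 + (-33 + 7700))*28767 = (46049 + 7667)*28767 = 53716*28767 = 1545248172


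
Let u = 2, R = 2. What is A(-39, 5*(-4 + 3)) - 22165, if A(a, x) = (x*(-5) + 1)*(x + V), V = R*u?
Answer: -22191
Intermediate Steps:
V = 4 (V = 2*2 = 4)
A(a, x) = (1 - 5*x)*(4 + x) (A(a, x) = (x*(-5) + 1)*(x + 4) = (-5*x + 1)*(4 + x) = (1 - 5*x)*(4 + x))
A(-39, 5*(-4 + 3)) - 22165 = (4 - 95*(-4 + 3) - 5*25*(-4 + 3)**2) - 22165 = (4 - 95*(-1) - 5*(5*(-1))**2) - 22165 = (4 - 19*(-5) - 5*(-5)**2) - 22165 = (4 + 95 - 5*25) - 22165 = (4 + 95 - 125) - 22165 = -26 - 22165 = -22191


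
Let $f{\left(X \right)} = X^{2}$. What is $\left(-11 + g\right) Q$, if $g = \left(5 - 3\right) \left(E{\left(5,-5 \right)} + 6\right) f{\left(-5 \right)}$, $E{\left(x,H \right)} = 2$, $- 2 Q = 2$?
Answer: $-389$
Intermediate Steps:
$Q = -1$ ($Q = \left(- \frac{1}{2}\right) 2 = -1$)
$g = 400$ ($g = \left(5 - 3\right) \left(2 + 6\right) \left(-5\right)^{2} = 2 \cdot 8 \cdot 25 = 16 \cdot 25 = 400$)
$\left(-11 + g\right) Q = \left(-11 + 400\right) \left(-1\right) = 389 \left(-1\right) = -389$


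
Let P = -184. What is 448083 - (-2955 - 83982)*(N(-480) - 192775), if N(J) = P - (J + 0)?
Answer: -16733098740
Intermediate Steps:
N(J) = -184 - J (N(J) = -184 - (J + 0) = -184 - J)
448083 - (-2955 - 83982)*(N(-480) - 192775) = 448083 - (-2955 - 83982)*((-184 - 1*(-480)) - 192775) = 448083 - (-86937)*((-184 + 480) - 192775) = 448083 - (-86937)*(296 - 192775) = 448083 - (-86937)*(-192479) = 448083 - 1*16733546823 = 448083 - 16733546823 = -16733098740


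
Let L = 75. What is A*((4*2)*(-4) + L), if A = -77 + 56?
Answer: -903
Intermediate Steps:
A = -21
A*((4*2)*(-4) + L) = -21*((4*2)*(-4) + 75) = -21*(8*(-4) + 75) = -21*(-32 + 75) = -21*43 = -903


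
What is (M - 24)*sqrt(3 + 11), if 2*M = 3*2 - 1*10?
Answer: -26*sqrt(14) ≈ -97.283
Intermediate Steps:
M = -2 (M = (3*2 - 1*10)/2 = (6 - 10)/2 = (1/2)*(-4) = -2)
(M - 24)*sqrt(3 + 11) = (-2 - 24)*sqrt(3 + 11) = -26*sqrt(14)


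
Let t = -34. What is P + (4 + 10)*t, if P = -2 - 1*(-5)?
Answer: -473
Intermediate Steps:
P = 3 (P = -2 + 5 = 3)
P + (4 + 10)*t = 3 + (4 + 10)*(-34) = 3 + 14*(-34) = 3 - 476 = -473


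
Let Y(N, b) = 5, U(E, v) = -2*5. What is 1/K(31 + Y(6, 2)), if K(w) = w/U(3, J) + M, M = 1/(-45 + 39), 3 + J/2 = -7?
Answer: -30/113 ≈ -0.26549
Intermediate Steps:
J = -20 (J = -6 + 2*(-7) = -6 - 14 = -20)
U(E, v) = -10
M = -⅙ (M = 1/(-6) = -⅙ ≈ -0.16667)
K(w) = -⅙ - w/10 (K(w) = w/(-10) - ⅙ = w*(-⅒) - ⅙ = -w/10 - ⅙ = -⅙ - w/10)
1/K(31 + Y(6, 2)) = 1/(-⅙ - (31 + 5)/10) = 1/(-⅙ - ⅒*36) = 1/(-⅙ - 18/5) = 1/(-113/30) = -30/113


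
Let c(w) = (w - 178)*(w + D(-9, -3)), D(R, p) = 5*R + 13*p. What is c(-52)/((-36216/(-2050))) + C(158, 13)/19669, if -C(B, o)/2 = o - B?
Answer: 157658182330/89041563 ≈ 1770.6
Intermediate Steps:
C(B, o) = -2*o + 2*B (C(B, o) = -2*(o - B) = -2*o + 2*B)
c(w) = (-178 + w)*(-84 + w) (c(w) = (w - 178)*(w + (5*(-9) + 13*(-3))) = (-178 + w)*(w + (-45 - 39)) = (-178 + w)*(w - 84) = (-178 + w)*(-84 + w))
c(-52)/((-36216/(-2050))) + C(158, 13)/19669 = (14952 + (-52)² - 262*(-52))/((-36216/(-2050))) + (-2*13 + 2*158)/19669 = (14952 + 2704 + 13624)/((-36216*(-1/2050))) + (-26 + 316)*(1/19669) = 31280/(18108/1025) + 290*(1/19669) = 31280*(1025/18108) + 290/19669 = 8015500/4527 + 290/19669 = 157658182330/89041563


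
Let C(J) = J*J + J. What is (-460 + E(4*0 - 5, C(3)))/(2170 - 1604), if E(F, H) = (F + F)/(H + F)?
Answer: -1615/1981 ≈ -0.81524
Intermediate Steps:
C(J) = J + J**2 (C(J) = J**2 + J = J + J**2)
E(F, H) = 2*F/(F + H) (E(F, H) = (2*F)/(F + H) = 2*F/(F + H))
(-460 + E(4*0 - 5, C(3)))/(2170 - 1604) = (-460 + 2*(4*0 - 5)/((4*0 - 5) + 3*(1 + 3)))/(2170 - 1604) = (-460 + 2*(0 - 5)/((0 - 5) + 3*4))/566 = (-460 + 2*(-5)/(-5 + 12))*(1/566) = (-460 + 2*(-5)/7)*(1/566) = (-460 + 2*(-5)*(1/7))*(1/566) = (-460 - 10/7)*(1/566) = -3230/7*1/566 = -1615/1981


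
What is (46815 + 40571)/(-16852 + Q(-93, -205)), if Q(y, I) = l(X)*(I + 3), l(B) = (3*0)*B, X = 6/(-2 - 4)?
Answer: -43693/8426 ≈ -5.1855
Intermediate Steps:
X = -1 (X = 6/(-6) = 6*(-1/6) = -1)
l(B) = 0 (l(B) = 0*B = 0)
Q(y, I) = 0 (Q(y, I) = 0*(I + 3) = 0*(3 + I) = 0)
(46815 + 40571)/(-16852 + Q(-93, -205)) = (46815 + 40571)/(-16852 + 0) = 87386/(-16852) = 87386*(-1/16852) = -43693/8426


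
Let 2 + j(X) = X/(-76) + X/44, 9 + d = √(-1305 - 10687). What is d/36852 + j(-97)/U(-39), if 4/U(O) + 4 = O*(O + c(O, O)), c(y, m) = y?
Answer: -5709775803/2567356 + I*√2998/18426 ≈ -2224.0 + 0.0029716*I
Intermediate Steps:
d = -9 + 2*I*√2998 (d = -9 + √(-1305 - 10687) = -9 + √(-11992) = -9 + 2*I*√2998 ≈ -9.0 + 109.51*I)
U(O) = 4/(-4 + 2*O²) (U(O) = 4/(-4 + O*(O + O)) = 4/(-4 + O*(2*O)) = 4/(-4 + 2*O²))
j(X) = -2 + 2*X/209 (j(X) = -2 + (X/(-76) + X/44) = -2 + (X*(-1/76) + X*(1/44)) = -2 + (-X/76 + X/44) = -2 + 2*X/209)
d/36852 + j(-97)/U(-39) = (-9 + 2*I*√2998)/36852 + (-2 + (2/209)*(-97))/((2/(-2 + (-39)²))) = (-9 + 2*I*√2998)*(1/36852) + (-2 - 194/209)/((2/(-2 + 1521))) = (-3/12284 + I*√2998/18426) - 612/(209*(2/1519)) = (-3/12284 + I*√2998/18426) - 612/(209*(2*(1/1519))) = (-3/12284 + I*√2998/18426) - 612/(209*2/1519) = (-3/12284 + I*√2998/18426) - 612/209*1519/2 = (-3/12284 + I*√2998/18426) - 464814/209 = -5709775803/2567356 + I*√2998/18426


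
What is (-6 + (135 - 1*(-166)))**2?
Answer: 87025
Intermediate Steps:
(-6 + (135 - 1*(-166)))**2 = (-6 + (135 + 166))**2 = (-6 + 301)**2 = 295**2 = 87025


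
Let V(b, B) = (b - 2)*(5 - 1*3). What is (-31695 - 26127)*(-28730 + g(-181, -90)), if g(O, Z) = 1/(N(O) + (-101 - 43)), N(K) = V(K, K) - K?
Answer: 546543431562/329 ≈ 1.6612e+9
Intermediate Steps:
V(b, B) = -4 + 2*b (V(b, B) = (-2 + b)*(5 - 3) = (-2 + b)*2 = -4 + 2*b)
N(K) = -4 + K (N(K) = (-4 + 2*K) - K = -4 + K)
g(O, Z) = 1/(-148 + O) (g(O, Z) = 1/((-4 + O) + (-101 - 43)) = 1/((-4 + O) - 144) = 1/(-148 + O))
(-31695 - 26127)*(-28730 + g(-181, -90)) = (-31695 - 26127)*(-28730 + 1/(-148 - 181)) = -57822*(-28730 + 1/(-329)) = -57822*(-28730 - 1/329) = -57822*(-9452171/329) = 546543431562/329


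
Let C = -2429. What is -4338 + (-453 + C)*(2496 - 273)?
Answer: -6411024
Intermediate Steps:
-4338 + (-453 + C)*(2496 - 273) = -4338 + (-453 - 2429)*(2496 - 273) = -4338 - 2882*2223 = -4338 - 6406686 = -6411024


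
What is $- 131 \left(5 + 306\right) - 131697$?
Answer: $-172438$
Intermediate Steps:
$- 131 \left(5 + 306\right) - 131697 = \left(-131\right) 311 - 131697 = -40741 - 131697 = -172438$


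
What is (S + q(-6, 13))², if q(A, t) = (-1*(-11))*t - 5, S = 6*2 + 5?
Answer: 24025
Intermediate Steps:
S = 17 (S = 12 + 5 = 17)
q(A, t) = -5 + 11*t (q(A, t) = 11*t - 5 = -5 + 11*t)
(S + q(-6, 13))² = (17 + (-5 + 11*13))² = (17 + (-5 + 143))² = (17 + 138)² = 155² = 24025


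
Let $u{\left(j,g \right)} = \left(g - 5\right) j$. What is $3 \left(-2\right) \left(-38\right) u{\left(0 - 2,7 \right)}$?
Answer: $-912$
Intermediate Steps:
$u{\left(j,g \right)} = j \left(-5 + g\right)$ ($u{\left(j,g \right)} = \left(-5 + g\right) j = j \left(-5 + g\right)$)
$3 \left(-2\right) \left(-38\right) u{\left(0 - 2,7 \right)} = 3 \left(-2\right) \left(-38\right) \left(0 - 2\right) \left(-5 + 7\right) = \left(-6\right) \left(-38\right) \left(\left(-2\right) 2\right) = 228 \left(-4\right) = -912$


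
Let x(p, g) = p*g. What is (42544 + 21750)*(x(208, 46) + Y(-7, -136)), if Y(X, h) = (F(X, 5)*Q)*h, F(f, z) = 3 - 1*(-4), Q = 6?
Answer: 247917664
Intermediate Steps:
F(f, z) = 7 (F(f, z) = 3 + 4 = 7)
Y(X, h) = 42*h (Y(X, h) = (7*6)*h = 42*h)
x(p, g) = g*p
(42544 + 21750)*(x(208, 46) + Y(-7, -136)) = (42544 + 21750)*(46*208 + 42*(-136)) = 64294*(9568 - 5712) = 64294*3856 = 247917664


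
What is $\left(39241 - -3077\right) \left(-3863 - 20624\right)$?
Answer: $-1036240866$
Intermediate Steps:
$\left(39241 - -3077\right) \left(-3863 - 20624\right) = \left(39241 + \left(3174 - 97\right)\right) \left(-24487\right) = \left(39241 + 3077\right) \left(-24487\right) = 42318 \left(-24487\right) = -1036240866$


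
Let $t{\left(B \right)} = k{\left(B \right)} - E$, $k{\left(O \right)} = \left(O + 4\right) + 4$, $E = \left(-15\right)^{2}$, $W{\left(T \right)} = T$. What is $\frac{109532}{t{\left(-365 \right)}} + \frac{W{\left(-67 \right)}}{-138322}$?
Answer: $- \frac{78096115}{414966} \approx -188.2$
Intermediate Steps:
$E = 225$
$k{\left(O \right)} = 8 + O$ ($k{\left(O \right)} = \left(4 + O\right) + 4 = 8 + O$)
$t{\left(B \right)} = -217 + B$ ($t{\left(B \right)} = \left(8 + B\right) - 225 = -217 + B$)
$\frac{109532}{t{\left(-365 \right)}} + \frac{W{\left(-67 \right)}}{-138322} = \frac{109532}{-217 - 365} - \frac{67}{-138322} = \frac{109532}{-582} - - \frac{67}{138322} = 109532 \left(- \frac{1}{582}\right) + \frac{67}{138322} = - \frac{54766}{291} + \frac{67}{138322} = - \frac{78096115}{414966}$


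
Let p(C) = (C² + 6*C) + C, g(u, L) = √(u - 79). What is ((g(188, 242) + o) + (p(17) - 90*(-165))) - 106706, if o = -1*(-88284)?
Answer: -3164 + √109 ≈ -3153.6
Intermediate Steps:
g(u, L) = √(-79 + u)
p(C) = C² + 7*C
o = 88284
((g(188, 242) + o) + (p(17) - 90*(-165))) - 106706 = ((√(-79 + 188) + 88284) + (17*(7 + 17) - 90*(-165))) - 106706 = ((√109 + 88284) + (17*24 + 14850)) - 106706 = ((88284 + √109) + (408 + 14850)) - 106706 = ((88284 + √109) + 15258) - 106706 = (103542 + √109) - 106706 = -3164 + √109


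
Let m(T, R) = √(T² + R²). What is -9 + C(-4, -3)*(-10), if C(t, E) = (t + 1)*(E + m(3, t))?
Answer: 51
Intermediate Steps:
m(T, R) = √(R² + T²)
C(t, E) = (1 + t)*(E + √(9 + t²)) (C(t, E) = (t + 1)*(E + √(t² + 3²)) = (1 + t)*(E + √(t² + 9)) = (1 + t)*(E + √(9 + t²)))
-9 + C(-4, -3)*(-10) = -9 + (-3 + √(9 + (-4)²) - 3*(-4) - 4*√(9 + (-4)²))*(-10) = -9 + (-3 + √(9 + 16) + 12 - 4*√(9 + 16))*(-10) = -9 + (-3 + √25 + 12 - 4*√25)*(-10) = -9 + (-3 + 5 + 12 - 4*5)*(-10) = -9 + (-3 + 5 + 12 - 20)*(-10) = -9 - 6*(-10) = -9 + 60 = 51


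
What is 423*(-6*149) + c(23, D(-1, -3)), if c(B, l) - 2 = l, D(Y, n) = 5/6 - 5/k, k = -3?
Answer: -756315/2 ≈ -3.7816e+5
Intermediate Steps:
D(Y, n) = 5/2 (D(Y, n) = 5/6 - 5/(-3) = 5*(1/6) - 5*(-1/3) = 5/6 + 5/3 = 5/2)
c(B, l) = 2 + l
423*(-6*149) + c(23, D(-1, -3)) = 423*(-6*149) + (2 + 5/2) = 423*(-894) + 9/2 = -378162 + 9/2 = -756315/2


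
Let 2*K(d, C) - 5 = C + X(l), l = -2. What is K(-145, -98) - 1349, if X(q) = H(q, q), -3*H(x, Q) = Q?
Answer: -8371/6 ≈ -1395.2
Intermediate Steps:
H(x, Q) = -Q/3
X(q) = -q/3
K(d, C) = 17/6 + C/2 (K(d, C) = 5/2 + (C - ⅓*(-2))/2 = 5/2 + (C + ⅔)/2 = 5/2 + (⅔ + C)/2 = 5/2 + (⅓ + C/2) = 17/6 + C/2)
K(-145, -98) - 1349 = (17/6 + (½)*(-98)) - 1349 = (17/6 - 49) - 1349 = -277/6 - 1349 = -8371/6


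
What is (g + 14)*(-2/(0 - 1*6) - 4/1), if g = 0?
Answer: -154/3 ≈ -51.333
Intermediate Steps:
(g + 14)*(-2/(0 - 1*6) - 4/1) = (0 + 14)*(-2/(0 - 1*6) - 4/1) = 14*(-2/(0 - 6) - 4*1) = 14*(-2/(-6) - 4) = 14*(-2*(-⅙) - 4) = 14*(⅓ - 4) = 14*(-11/3) = -154/3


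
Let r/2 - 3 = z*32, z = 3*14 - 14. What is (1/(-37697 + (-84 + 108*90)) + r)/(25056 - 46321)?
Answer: -50453677/596717165 ≈ -0.084552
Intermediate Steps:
z = 28 (z = 42 - 14 = 28)
r = 1798 (r = 6 + 2*(28*32) = 6 + 2*896 = 6 + 1792 = 1798)
(1/(-37697 + (-84 + 108*90)) + r)/(25056 - 46321) = (1/(-37697 + (-84 + 108*90)) + 1798)/(25056 - 46321) = (1/(-37697 + (-84 + 9720)) + 1798)/(-21265) = (1/(-37697 + 9636) + 1798)*(-1/21265) = (1/(-28061) + 1798)*(-1/21265) = (-1/28061 + 1798)*(-1/21265) = (50453677/28061)*(-1/21265) = -50453677/596717165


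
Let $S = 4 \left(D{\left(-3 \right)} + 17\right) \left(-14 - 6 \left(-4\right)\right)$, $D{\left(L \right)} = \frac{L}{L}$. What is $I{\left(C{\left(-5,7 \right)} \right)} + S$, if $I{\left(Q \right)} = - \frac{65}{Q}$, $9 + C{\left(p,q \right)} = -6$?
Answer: $\frac{2173}{3} \approx 724.33$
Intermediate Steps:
$C{\left(p,q \right)} = -15$ ($C{\left(p,q \right)} = -9 - 6 = -15$)
$D{\left(L \right)} = 1$
$S = 720$ ($S = 4 \left(1 + 17\right) \left(-14 - 6 \left(-4\right)\right) = 4 \cdot 18 \left(-14 - -24\right) = 72 \left(-14 + 24\right) = 72 \cdot 10 = 720$)
$I{\left(C{\left(-5,7 \right)} \right)} + S = - \frac{65}{-15} + 720 = \left(-65\right) \left(- \frac{1}{15}\right) + 720 = \frac{13}{3} + 720 = \frac{2173}{3}$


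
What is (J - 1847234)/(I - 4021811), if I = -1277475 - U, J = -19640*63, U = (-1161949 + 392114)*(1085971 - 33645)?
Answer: -1542277/405056043462 ≈ -3.8076e-6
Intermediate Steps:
U = -810117386210 (U = -769835*1052326 = -810117386210)
J = -1237320
I = 810116108735 (I = -1277475 - 1*(-810117386210) = -1277475 + 810117386210 = 810116108735)
(J - 1847234)/(I - 4021811) = (-1237320 - 1847234)/(810116108735 - 4021811) = -3084554/810112086924 = -3084554*1/810112086924 = -1542277/405056043462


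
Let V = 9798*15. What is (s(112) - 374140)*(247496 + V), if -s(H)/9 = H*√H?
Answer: -147585509240 - 1590486912*√7 ≈ -1.5179e+11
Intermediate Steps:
V = 146970
s(H) = -9*H^(3/2) (s(H) = -9*H*√H = -9*H^(3/2))
(s(112) - 374140)*(247496 + V) = (-4032*√7 - 374140)*(247496 + 146970) = (-4032*√7 - 374140)*394466 = (-374140 - 4032*√7)*394466 = -147585509240 - 1590486912*√7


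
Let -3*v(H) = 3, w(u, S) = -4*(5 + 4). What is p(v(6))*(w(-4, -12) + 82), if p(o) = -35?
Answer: -1610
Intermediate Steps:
w(u, S) = -36 (w(u, S) = -4*9 = -36)
v(H) = -1 (v(H) = -⅓*3 = -1)
p(v(6))*(w(-4, -12) + 82) = -35*(-36 + 82) = -35*46 = -1610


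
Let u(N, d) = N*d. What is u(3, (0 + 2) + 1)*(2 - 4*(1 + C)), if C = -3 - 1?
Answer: 126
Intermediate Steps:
C = -4
u(3, (0 + 2) + 1)*(2 - 4*(1 + C)) = (3*((0 + 2) + 1))*(2 - 4*(1 - 4)) = (3*(2 + 1))*(2 - 4*(-3)) = (3*3)*(2 + 12) = 9*14 = 126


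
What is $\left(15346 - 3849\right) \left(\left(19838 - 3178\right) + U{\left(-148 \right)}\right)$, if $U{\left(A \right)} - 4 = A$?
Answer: $189884452$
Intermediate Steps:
$U{\left(A \right)} = 4 + A$
$\left(15346 - 3849\right) \left(\left(19838 - 3178\right) + U{\left(-148 \right)}\right) = \left(15346 - 3849\right) \left(\left(19838 - 3178\right) + \left(4 - 148\right)\right) = 11497 \left(16660 - 144\right) = 11497 \cdot 16516 = 189884452$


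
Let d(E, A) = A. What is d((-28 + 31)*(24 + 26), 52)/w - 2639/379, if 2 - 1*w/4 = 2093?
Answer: -5523076/792489 ≈ -6.9693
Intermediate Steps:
w = -8364 (w = 8 - 4*2093 = 8 - 8372 = -8364)
d((-28 + 31)*(24 + 26), 52)/w - 2639/379 = 52/(-8364) - 2639/379 = 52*(-1/8364) - 2639*1/379 = -13/2091 - 2639/379 = -5523076/792489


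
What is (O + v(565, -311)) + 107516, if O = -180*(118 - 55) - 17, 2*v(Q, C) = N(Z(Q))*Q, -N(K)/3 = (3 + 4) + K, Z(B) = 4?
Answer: 173673/2 ≈ 86837.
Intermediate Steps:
N(K) = -21 - 3*K (N(K) = -3*((3 + 4) + K) = -3*(7 + K) = -21 - 3*K)
v(Q, C) = -33*Q/2 (v(Q, C) = ((-21 - 3*4)*Q)/2 = ((-21 - 12)*Q)/2 = (-33*Q)/2 = -33*Q/2)
O = -11357 (O = -180*63 - 17 = -11340 - 17 = -11357)
(O + v(565, -311)) + 107516 = (-11357 - 33/2*565) + 107516 = (-11357 - 18645/2) + 107516 = -41359/2 + 107516 = 173673/2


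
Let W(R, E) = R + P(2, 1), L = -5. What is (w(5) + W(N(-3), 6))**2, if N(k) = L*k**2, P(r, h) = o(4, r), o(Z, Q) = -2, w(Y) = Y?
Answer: 1764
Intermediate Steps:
P(r, h) = -2
N(k) = -5*k**2
W(R, E) = -2 + R (W(R, E) = R - 2 = -2 + R)
(w(5) + W(N(-3), 6))**2 = (5 + (-2 - 5*(-3)**2))**2 = (5 + (-2 - 5*9))**2 = (5 + (-2 - 45))**2 = (5 - 47)**2 = (-42)**2 = 1764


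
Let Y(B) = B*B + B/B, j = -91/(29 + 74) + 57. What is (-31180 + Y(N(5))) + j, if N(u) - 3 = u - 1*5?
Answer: -3204730/103 ≈ -31114.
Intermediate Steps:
N(u) = -2 + u (N(u) = 3 + (u - 1*5) = 3 + (u - 5) = 3 + (-5 + u) = -2 + u)
j = 5780/103 (j = -91/103 + 57 = 5780/103 ≈ 56.117)
Y(B) = 1 + B² (Y(B) = B² + 1 = 1 + B²)
(-31180 + Y(N(5))) + j = (-31180 + (1 + (-2 + 5)²)) + 5780/103 = (-31180 + (1 + 3²)) + 5780/103 = (-31180 + (1 + 9)) + 5780/103 = (-31180 + 10) + 5780/103 = -31170 + 5780/103 = -3204730/103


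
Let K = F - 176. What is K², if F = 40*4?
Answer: 256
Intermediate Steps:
F = 160
K = -16 (K = 160 - 176 = -16)
K² = (-16)² = 256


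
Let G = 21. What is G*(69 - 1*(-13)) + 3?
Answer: 1725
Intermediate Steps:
G*(69 - 1*(-13)) + 3 = 21*(69 - 1*(-13)) + 3 = 21*(69 + 13) + 3 = 21*82 + 3 = 1722 + 3 = 1725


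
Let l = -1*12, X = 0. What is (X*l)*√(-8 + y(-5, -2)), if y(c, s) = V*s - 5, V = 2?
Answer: 0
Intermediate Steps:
y(c, s) = -5 + 2*s (y(c, s) = 2*s - 5 = -5 + 2*s)
l = -12
(X*l)*√(-8 + y(-5, -2)) = (0*(-12))*√(-8 + (-5 + 2*(-2))) = 0*√(-8 + (-5 - 4)) = 0*√(-8 - 9) = 0*√(-17) = 0*(I*√17) = 0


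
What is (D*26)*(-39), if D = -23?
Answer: 23322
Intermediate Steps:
(D*26)*(-39) = -23*26*(-39) = -598*(-39) = 23322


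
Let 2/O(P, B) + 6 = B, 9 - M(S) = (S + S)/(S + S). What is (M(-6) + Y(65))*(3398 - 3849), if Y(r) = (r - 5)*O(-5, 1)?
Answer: 7216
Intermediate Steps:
M(S) = 8 (M(S) = 9 - (S + S)/(S + S) = 9 - 2*S/(2*S) = 9 - 2*S*1/(2*S) = 9 - 1*1 = 9 - 1 = 8)
O(P, B) = 2/(-6 + B)
Y(r) = 2 - 2*r/5 (Y(r) = (r - 5)*(2/(-6 + 1)) = (-5 + r)*(2/(-5)) = (-5 + r)*(2*(-1/5)) = (-5 + r)*(-2/5) = 2 - 2*r/5)
(M(-6) + Y(65))*(3398 - 3849) = (8 + (2 - 2/5*65))*(3398 - 3849) = (8 + (2 - 26))*(-451) = (8 - 24)*(-451) = -16*(-451) = 7216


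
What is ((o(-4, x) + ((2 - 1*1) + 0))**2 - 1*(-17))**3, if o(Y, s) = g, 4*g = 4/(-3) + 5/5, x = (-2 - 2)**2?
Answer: 16954786009/2985984 ≈ 5678.1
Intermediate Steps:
x = 16 (x = (-4)**2 = 16)
g = -1/12 (g = (4/(-3) + 5/5)/4 = (4*(-1/3) + 5*(1/5))/4 = (-4/3 + 1)/4 = (1/4)*(-1/3) = -1/12 ≈ -0.083333)
o(Y, s) = -1/12
((o(-4, x) + ((2 - 1*1) + 0))**2 - 1*(-17))**3 = ((-1/12 + ((2 - 1*1) + 0))**2 - 1*(-17))**3 = ((-1/12 + ((2 - 1) + 0))**2 + 17)**3 = ((-1/12 + (1 + 0))**2 + 17)**3 = ((-1/12 + 1)**2 + 17)**3 = ((11/12)**2 + 17)**3 = (121/144 + 17)**3 = (2569/144)**3 = 16954786009/2985984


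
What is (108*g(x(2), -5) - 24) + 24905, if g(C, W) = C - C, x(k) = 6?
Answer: 24881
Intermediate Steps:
g(C, W) = 0
(108*g(x(2), -5) - 24) + 24905 = (108*0 - 24) + 24905 = (0 - 24) + 24905 = -24 + 24905 = 24881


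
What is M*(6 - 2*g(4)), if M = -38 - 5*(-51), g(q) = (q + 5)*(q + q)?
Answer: -29946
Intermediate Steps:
g(q) = 2*q*(5 + q) (g(q) = (5 + q)*(2*q) = 2*q*(5 + q))
M = 217 (M = -38 + 255 = 217)
M*(6 - 2*g(4)) = 217*(6 - 4*4*(5 + 4)) = 217*(6 - 4*4*9) = 217*(6 - 2*72) = 217*(6 - 144) = 217*(-138) = -29946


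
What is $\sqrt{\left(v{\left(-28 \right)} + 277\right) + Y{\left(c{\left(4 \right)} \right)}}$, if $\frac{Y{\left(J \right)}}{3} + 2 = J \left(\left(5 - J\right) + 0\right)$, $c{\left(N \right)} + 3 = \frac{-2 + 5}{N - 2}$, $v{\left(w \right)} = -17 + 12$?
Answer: $\frac{\sqrt{947}}{2} \approx 15.387$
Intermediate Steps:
$v{\left(w \right)} = -5$
$c{\left(N \right)} = -3 + \frac{3}{-2 + N}$ ($c{\left(N \right)} = -3 + \frac{-2 + 5}{N - 2} = -3 + \frac{3}{-2 + N}$)
$Y{\left(J \right)} = -6 + 3 J \left(5 - J\right)$ ($Y{\left(J \right)} = -6 + 3 J \left(\left(5 - J\right) + 0\right) = -6 + 3 J \left(5 - J\right)$)
$\sqrt{\left(v{\left(-28 \right)} + 277\right) + Y{\left(c{\left(4 \right)} \right)}} = \sqrt{\left(-5 + 277\right) - \left(6 + 3 \frac{9 \left(3 - 4\right)^{2}}{\left(-2 + 4\right)^{2}} - \frac{45 \left(3 - 4\right)}{-2 + 4}\right)} = \sqrt{272 - \left(6 + 3 \frac{9 \left(3 - 4\right)^{2}}{4} - \frac{45 \left(3 - 4\right)}{2}\right)} = \sqrt{272 - \left(6 + \frac{27}{4} - 45 \cdot \frac{1}{2} \left(-1\right)\right)} = \sqrt{272 - \left(\frac{57}{2} + \frac{27}{4}\right)} = \sqrt{272 - \frac{141}{4}} = \sqrt{\frac{947}{4}} = \frac{\sqrt{947}}{2}$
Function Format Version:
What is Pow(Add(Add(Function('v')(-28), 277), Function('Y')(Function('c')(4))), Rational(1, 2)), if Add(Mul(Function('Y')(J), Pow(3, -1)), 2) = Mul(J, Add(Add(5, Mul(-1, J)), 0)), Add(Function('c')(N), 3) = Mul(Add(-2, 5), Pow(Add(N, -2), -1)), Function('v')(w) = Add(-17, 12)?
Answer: Mul(Rational(1, 2), Pow(947, Rational(1, 2))) ≈ 15.387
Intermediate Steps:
Function('v')(w) = -5
Function('c')(N) = Add(-3, Mul(3, Pow(Add(-2, N), -1))) (Function('c')(N) = Add(-3, Mul(Add(-2, 5), Pow(Add(N, -2), -1))) = Add(-3, Mul(3, Pow(Add(-2, N), -1))))
Function('Y')(J) = Add(-6, Mul(3, J, Add(5, Mul(-1, J)))) (Function('Y')(J) = Add(-6, Mul(3, Mul(J, Add(Add(5, Mul(-1, J)), 0)))) = Add(-6, Mul(3, Mul(J, Add(5, Mul(-1, J))))) = Add(-6, Mul(3, J, Add(5, Mul(-1, J)))))
Pow(Add(Add(Function('v')(-28), 277), Function('Y')(Function('c')(4))), Rational(1, 2)) = Pow(Add(Add(-5, 277), Add(-6, Mul(-3, Pow(Mul(3, Pow(Add(-2, 4), -1), Add(3, Mul(-1, 4))), 2)), Mul(15, Mul(3, Pow(Add(-2, 4), -1), Add(3, Mul(-1, 4)))))), Rational(1, 2)) = Pow(Add(272, Add(-6, Mul(-3, Pow(Mul(3, Pow(2, -1), Add(3, -4)), 2)), Mul(15, Mul(3, Pow(2, -1), Add(3, -4))))), Rational(1, 2)) = Pow(Add(272, Add(-6, Mul(-3, Pow(Mul(3, Rational(1, 2), -1), 2)), Mul(15, Mul(3, Rational(1, 2), -1)))), Rational(1, 2)) = Pow(Add(272, Add(-6, Mul(-3, Pow(Rational(-3, 2), 2)), Mul(15, Rational(-3, 2)))), Rational(1, 2)) = Pow(Add(272, Add(-6, Mul(-3, Rational(9, 4)), Rational(-45, 2))), Rational(1, 2)) = Pow(Add(272, Add(-6, Rational(-27, 4), Rational(-45, 2))), Rational(1, 2)) = Pow(Add(272, Rational(-141, 4)), Rational(1, 2)) = Pow(Rational(947, 4), Rational(1, 2)) = Mul(Rational(1, 2), Pow(947, Rational(1, 2)))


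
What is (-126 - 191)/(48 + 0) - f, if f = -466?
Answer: 22051/48 ≈ 459.40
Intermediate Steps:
(-126 - 191)/(48 + 0) - f = (-126 - 191)/(48 + 0) - 1*(-466) = -317/48 + 466 = 22051/48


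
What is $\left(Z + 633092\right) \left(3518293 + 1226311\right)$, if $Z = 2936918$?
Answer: $16938283726040$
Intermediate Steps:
$\left(Z + 633092\right) \left(3518293 + 1226311\right) = \left(2936918 + 633092\right) \left(3518293 + 1226311\right) = 3570010 \cdot 4744604 = 16938283726040$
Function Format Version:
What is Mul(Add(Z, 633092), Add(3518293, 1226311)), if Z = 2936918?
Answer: 16938283726040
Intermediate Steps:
Mul(Add(Z, 633092), Add(3518293, 1226311)) = Mul(Add(2936918, 633092), Add(3518293, 1226311)) = Mul(3570010, 4744604) = 16938283726040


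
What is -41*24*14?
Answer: -13776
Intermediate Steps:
-41*24*14 = -984*14 = -13776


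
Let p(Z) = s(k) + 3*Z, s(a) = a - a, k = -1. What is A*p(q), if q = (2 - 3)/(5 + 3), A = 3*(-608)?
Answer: 684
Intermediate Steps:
A = -1824
q = -1/8 ≈ -0.12500
s(a) = 0
p(Z) = 3*Z (p(Z) = 0 + 3*Z = 3*Z)
A*p(q) = -5472*(-1)/8 = -1824*(-3/8) = 684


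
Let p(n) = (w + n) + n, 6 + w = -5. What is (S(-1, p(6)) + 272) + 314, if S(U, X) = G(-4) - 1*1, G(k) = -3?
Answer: 582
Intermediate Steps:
w = -11 (w = -6 - 5 = -11)
p(n) = -11 + 2*n (p(n) = (-11 + n) + n = -11 + 2*n)
S(U, X) = -4 (S(U, X) = -3 - 1*1 = -3 - 1 = -4)
(S(-1, p(6)) + 272) + 314 = (-4 + 272) + 314 = 268 + 314 = 582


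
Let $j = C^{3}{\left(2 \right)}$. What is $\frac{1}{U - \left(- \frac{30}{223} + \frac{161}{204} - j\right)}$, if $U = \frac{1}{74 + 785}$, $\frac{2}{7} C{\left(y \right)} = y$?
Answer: $\frac{39077628}{13378088299} \approx 0.002921$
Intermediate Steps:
$C{\left(y \right)} = \frac{7 y}{2}$
$j = 343$ ($j = \left(\frac{7}{2} \cdot 2\right)^{3} = 7^{3} = 343$)
$U = \frac{1}{859} \approx 0.0011641$
$\frac{1}{U - \left(- \frac{30}{223} + \frac{161}{204} - j\right)} = \frac{1}{\frac{1}{859} - \left(-343 - \frac{30}{223} + \frac{161}{204}\right)} = \frac{1}{\frac{1}{859} + \left(343 - \left(- \frac{30}{223} + \frac{161}{204}\right)\right)} = \frac{1}{\frac{1}{859} + \left(343 - \frac{29783}{45492}\right)} = \frac{1}{\frac{1}{859} + \frac{15573973}{45492}} = \frac{1}{\frac{13378088299}{39077628}} = \frac{39077628}{13378088299}$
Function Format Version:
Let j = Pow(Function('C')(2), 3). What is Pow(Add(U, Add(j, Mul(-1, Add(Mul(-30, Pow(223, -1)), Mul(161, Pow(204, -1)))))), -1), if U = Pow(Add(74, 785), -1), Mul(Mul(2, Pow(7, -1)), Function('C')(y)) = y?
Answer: Rational(39077628, 13378088299) ≈ 0.0029210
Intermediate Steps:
Function('C')(y) = Mul(Rational(7, 2), y)
j = 343 (j = Pow(Mul(Rational(7, 2), 2), 3) = Pow(7, 3) = 343)
U = Rational(1, 859) (U = Pow(859, -1) = Rational(1, 859) ≈ 0.0011641)
Pow(Add(U, Add(j, Mul(-1, Add(Mul(-30, Pow(223, -1)), Mul(161, Pow(204, -1)))))), -1) = Pow(Add(Rational(1, 859), Add(343, Mul(-1, Add(Mul(-30, Pow(223, -1)), Mul(161, Pow(204, -1)))))), -1) = Pow(Add(Rational(1, 859), Add(343, Mul(-1, Add(Mul(-30, Rational(1, 223)), Mul(161, Rational(1, 204)))))), -1) = Pow(Add(Rational(1, 859), Add(343, Mul(-1, Add(Rational(-30, 223), Rational(161, 204))))), -1) = Pow(Add(Rational(1, 859), Add(343, Mul(-1, Rational(29783, 45492)))), -1) = Pow(Add(Rational(1, 859), Add(343, Rational(-29783, 45492))), -1) = Pow(Add(Rational(1, 859), Rational(15573973, 45492)), -1) = Pow(Rational(13378088299, 39077628), -1) = Rational(39077628, 13378088299)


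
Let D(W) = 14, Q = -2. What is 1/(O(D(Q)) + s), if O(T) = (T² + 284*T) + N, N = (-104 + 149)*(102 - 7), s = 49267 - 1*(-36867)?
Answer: 1/94581 ≈ 1.0573e-5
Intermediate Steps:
s = 86134 (s = 49267 + 36867 = 86134)
N = 4275 (N = 45*95 = 4275)
O(T) = 4275 + T² + 284*T (O(T) = (T² + 284*T) + 4275 = 4275 + T² + 284*T)
1/(O(D(Q)) + s) = 1/((4275 + 14² + 284*14) + 86134) = 1/((4275 + 196 + 3976) + 86134) = 1/(8447 + 86134) = 1/94581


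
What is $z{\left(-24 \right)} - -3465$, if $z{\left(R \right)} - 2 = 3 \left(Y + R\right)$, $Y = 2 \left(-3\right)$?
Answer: $3377$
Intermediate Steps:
$Y = -6$
$z{\left(R \right)} = -16 + 3 R$ ($z{\left(R \right)} = 2 + 3 \left(-6 + R\right) = 2 + \left(-18 + 3 R\right) = -16 + 3 R$)
$z{\left(-24 \right)} - -3465 = \left(-16 + 3 \left(-24\right)\right) - -3465 = \left(-16 - 72\right) + 3465 = -88 + 3465 = 3377$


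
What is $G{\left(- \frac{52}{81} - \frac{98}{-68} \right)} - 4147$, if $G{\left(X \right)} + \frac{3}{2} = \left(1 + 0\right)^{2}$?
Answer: $- \frac{8295}{2} \approx -4147.5$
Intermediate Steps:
$G{\left(X \right)} = - \frac{1}{2}$ ($G{\left(X \right)} = - \frac{3}{2} + \left(1 + 0\right)^{2} = - \frac{3}{2} + 1^{2} = - \frac{3}{2} + 1 = - \frac{1}{2}$)
$G{\left(- \frac{52}{81} - \frac{98}{-68} \right)} - 4147 = - \frac{1}{2} - 4147 = - \frac{8295}{2}$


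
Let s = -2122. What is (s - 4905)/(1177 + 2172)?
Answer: -7027/3349 ≈ -2.0982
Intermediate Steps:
(s - 4905)/(1177 + 2172) = (-2122 - 4905)/(1177 + 2172) = -7027/3349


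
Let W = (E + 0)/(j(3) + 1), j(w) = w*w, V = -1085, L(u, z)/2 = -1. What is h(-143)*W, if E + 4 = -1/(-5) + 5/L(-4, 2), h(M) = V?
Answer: 13671/20 ≈ 683.55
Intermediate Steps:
L(u, z) = -2 (L(u, z) = 2*(-1) = -2)
h(M) = -1085
j(w) = w**2
E = -63/10 (E = -4 + (-1/(-5) + 5/(-2)) = -4 + (-1*(-1/5) + 5*(-1/2)) = -4 + (1/5 - 5/2) = -4 - 23/10 = -63/10 ≈ -6.3000)
W = -63/100 (W = (-63/10 + 0)/(3**2 + 1) = -63/(10*(9 + 1)) = -63/10/10 = -63/10*1/10 = -63/100 ≈ -0.63000)
h(-143)*W = -1085*(-63/100) = 13671/20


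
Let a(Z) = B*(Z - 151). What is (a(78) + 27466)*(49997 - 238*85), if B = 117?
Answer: 563340475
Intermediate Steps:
a(Z) = -17667 + 117*Z (a(Z) = 117*(Z - 151) = 117*(-151 + Z) = -17667 + 117*Z)
(a(78) + 27466)*(49997 - 238*85) = ((-17667 + 117*78) + 27466)*(49997 - 238*85) = ((-17667 + 9126) + 27466)*(49997 - 20230) = (-8541 + 27466)*29767 = 18925*29767 = 563340475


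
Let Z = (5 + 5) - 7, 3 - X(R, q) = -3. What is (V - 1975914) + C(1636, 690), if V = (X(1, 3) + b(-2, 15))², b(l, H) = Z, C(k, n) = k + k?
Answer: -1972561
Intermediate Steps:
X(R, q) = 6 (X(R, q) = 3 - 1*(-3) = 3 + 3 = 6)
C(k, n) = 2*k
Z = 3 (Z = 10 - 7 = 3)
b(l, H) = 3
V = 81 (V = (6 + 3)² = 9² = 81)
(V - 1975914) + C(1636, 690) = (81 - 1975914) + 2*1636 = -1975833 + 3272 = -1972561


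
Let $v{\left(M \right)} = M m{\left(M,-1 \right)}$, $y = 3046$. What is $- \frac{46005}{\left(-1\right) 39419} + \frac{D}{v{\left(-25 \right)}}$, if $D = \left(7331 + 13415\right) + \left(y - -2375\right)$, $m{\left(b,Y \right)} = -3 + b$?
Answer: $\frac{1063680473}{27593300} \approx 38.549$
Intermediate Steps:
$v{\left(M \right)} = M \left(-3 + M\right)$
$D = 26167$ ($D = \left(7331 + 13415\right) + \left(3046 - -2375\right) = 20746 + \left(3046 + 2375\right) = 20746 + 5421 = 26167$)
$- \frac{46005}{\left(-1\right) 39419} + \frac{D}{v{\left(-25 \right)}} = - \frac{46005}{\left(-1\right) 39419} + \frac{26167}{\left(-25\right) \left(-3 - 25\right)} = - \frac{46005}{-39419} + \frac{26167}{\left(-25\right) \left(-28\right)} = \left(-46005\right) \left(- \frac{1}{39419}\right) + \frac{26167}{700} = \frac{46005}{39419} + 26167 \cdot \frac{1}{700} = \frac{46005}{39419} + \frac{26167}{700} = \frac{1063680473}{27593300}$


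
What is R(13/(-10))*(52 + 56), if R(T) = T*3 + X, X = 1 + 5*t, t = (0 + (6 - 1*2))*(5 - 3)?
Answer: 20034/5 ≈ 4006.8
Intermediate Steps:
t = 8 (t = (0 + (6 - 2))*2 = (0 + 4)*2 = 4*2 = 8)
X = 41 (X = 1 + 5*8 = 1 + 40 = 41)
R(T) = 41 + 3*T (R(T) = T*3 + 41 = 3*T + 41 = 41 + 3*T)
R(13/(-10))*(52 + 56) = (41 + 3*(13/(-10)))*(52 + 56) = (41 + 3*(13*(-⅒)))*108 = (41 + 3*(-13/10))*108 = (41 - 39/10)*108 = (371/10)*108 = 20034/5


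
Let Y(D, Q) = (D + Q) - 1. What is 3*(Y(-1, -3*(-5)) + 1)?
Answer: 42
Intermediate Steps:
Y(D, Q) = -1 + D + Q
3*(Y(-1, -3*(-5)) + 1) = 3*((-1 - 1 - 3*(-5)) + 1) = 3*((-1 - 1 + 15) + 1) = 3*(13 + 1) = 3*14 = 42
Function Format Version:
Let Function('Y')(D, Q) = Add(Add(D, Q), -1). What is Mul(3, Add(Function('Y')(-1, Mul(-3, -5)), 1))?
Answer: 42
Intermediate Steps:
Function('Y')(D, Q) = Add(-1, D, Q)
Mul(3, Add(Function('Y')(-1, Mul(-3, -5)), 1)) = Mul(3, Add(Add(-1, -1, Mul(-3, -5)), 1)) = Mul(3, Add(Add(-1, -1, 15), 1)) = Mul(3, Add(13, 1)) = Mul(3, 14) = 42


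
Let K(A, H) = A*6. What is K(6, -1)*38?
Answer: 1368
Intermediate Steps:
K(A, H) = 6*A
K(6, -1)*38 = (6*6)*38 = 36*38 = 1368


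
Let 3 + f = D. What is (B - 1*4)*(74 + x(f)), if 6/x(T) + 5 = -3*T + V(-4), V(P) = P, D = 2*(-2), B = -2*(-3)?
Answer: 149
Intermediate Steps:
B = 6
D = -4
f = -7 (f = -3 - 4 = -7)
x(T) = 6/(-9 - 3*T) (x(T) = 6/(-5 + (-3*T - 4)) = 6/(-5 + (-4 - 3*T)) = 6/(-9 - 3*T))
(B - 1*4)*(74 + x(f)) = (6 - 1*4)*(74 - 2/(3 - 7)) = (6 - 4)*(74 - 2/(-4)) = 2*(74 - 2*(-¼)) = 2*(74 + ½) = 2*(149/2) = 149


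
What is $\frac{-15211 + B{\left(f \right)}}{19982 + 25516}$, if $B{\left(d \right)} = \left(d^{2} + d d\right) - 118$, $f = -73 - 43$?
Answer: $\frac{3861}{15166} \approx 0.25458$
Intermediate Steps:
$f = -116$ ($f = -73 - 43 = -116$)
$B{\left(d \right)} = -118 + 2 d^{2}$ ($B{\left(d \right)} = \left(d^{2} + d^{2}\right) - 118 = 2 d^{2} - 118 = -118 + 2 d^{2}$)
$\frac{-15211 + B{\left(f \right)}}{19982 + 25516} = \frac{-15211 - \left(118 - 2 \left(-116\right)^{2}\right)}{19982 + 25516} = \frac{-15211 + \left(-118 + 2 \cdot 13456\right)}{45498} = \left(-15211 + \left(-118 + 26912\right)\right) \frac{1}{45498} = \left(-15211 + 26794\right) \frac{1}{45498} = 11583 \cdot \frac{1}{45498} = \frac{3861}{15166}$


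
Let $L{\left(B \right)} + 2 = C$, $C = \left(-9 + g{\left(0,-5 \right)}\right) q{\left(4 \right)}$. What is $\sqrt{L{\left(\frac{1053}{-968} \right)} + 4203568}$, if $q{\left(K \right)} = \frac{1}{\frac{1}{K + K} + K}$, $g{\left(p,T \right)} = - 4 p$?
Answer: $\frac{\sqrt{508631222}}{11} \approx 2050.3$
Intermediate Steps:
$q{\left(K \right)} = \frac{1}{K + \frac{1}{2 K}}$ ($q{\left(K \right)} = \frac{1}{\frac{1}{2 K} + K} = \frac{1}{K + \frac{1}{2 K}}$)
$C = - \frac{24}{11}$ ($C = \left(-9 - 0\right) 2 \cdot 4 \frac{1}{1 + 2 \cdot 4^{2}} = \left(-9 + 0\right) 2 \cdot 4 \frac{1}{1 + 2 \cdot 16} = - 9 \cdot 2 \cdot 4 \frac{1}{1 + 32} = - 9 \cdot 2 \cdot 4 \cdot \frac{1}{33} = \left(-9\right) \frac{8}{33} = - \frac{24}{11} \approx -2.1818$)
$L{\left(B \right)} = - \frac{46}{11}$ ($L{\left(B \right)} = -2 - \frac{24}{11} = - \frac{46}{11}$)
$\sqrt{L{\left(\frac{1053}{-968} \right)} + 4203568} = \sqrt{- \frac{46}{11} + 4203568} = \sqrt{\frac{46239202}{11}} = \frac{\sqrt{508631222}}{11}$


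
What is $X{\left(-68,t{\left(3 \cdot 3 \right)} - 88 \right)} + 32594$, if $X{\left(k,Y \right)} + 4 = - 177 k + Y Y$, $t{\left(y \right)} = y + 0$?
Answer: $50867$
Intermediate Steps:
$t{\left(y \right)} = y$
$X{\left(k,Y \right)} = -4 + Y^{2} - 177 k$ ($X{\left(k,Y \right)} = -4 + \left(- 177 k + Y Y\right) = -4 + \left(- 177 k + Y^{2}\right) = -4 + \left(Y^{2} - 177 k\right) = -4 + Y^{2} - 177 k$)
$X{\left(-68,t{\left(3 \cdot 3 \right)} - 88 \right)} + 32594 = \left(-4 + \left(3 \cdot 3 - 88\right)^{2} - -12036\right) + 32594 = \left(-4 + \left(9 - 88\right)^{2} + 12036\right) + 32594 = \left(-4 + \left(-79\right)^{2} + 12036\right) + 32594 = \left(-4 + 6241 + 12036\right) + 32594 = 18273 + 32594 = 50867$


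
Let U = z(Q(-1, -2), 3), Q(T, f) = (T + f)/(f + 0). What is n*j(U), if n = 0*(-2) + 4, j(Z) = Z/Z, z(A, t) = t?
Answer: 4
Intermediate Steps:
Q(T, f) = (T + f)/f
U = 3
j(Z) = 1
n = 4 (n = 0 + 4 = 4)
n*j(U) = 4*1 = 4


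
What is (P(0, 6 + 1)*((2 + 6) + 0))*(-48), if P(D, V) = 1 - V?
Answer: 2304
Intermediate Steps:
(P(0, 6 + 1)*((2 + 6) + 0))*(-48) = ((1 - (6 + 1))*((2 + 6) + 0))*(-48) = ((1 - 1*7)*(8 + 0))*(-48) = ((1 - 7)*8)*(-48) = -6*8*(-48) = -48*(-48) = 2304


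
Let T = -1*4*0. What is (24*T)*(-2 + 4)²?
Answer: 0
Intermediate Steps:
T = 0 (T = -4*0 = 0)
(24*T)*(-2 + 4)² = (24*0)*(-2 + 4)² = 0*2² = 0*4 = 0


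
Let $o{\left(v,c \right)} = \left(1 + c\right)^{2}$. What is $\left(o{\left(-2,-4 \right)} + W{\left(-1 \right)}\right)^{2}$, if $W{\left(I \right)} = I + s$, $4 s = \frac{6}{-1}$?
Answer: $\frac{169}{4} \approx 42.25$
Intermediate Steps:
$s = - \frac{3}{2}$ ($s = \frac{6 \frac{1}{-1}}{4} = \frac{6 \left(-1\right)}{4} = \frac{1}{4} \left(-6\right) = - \frac{3}{2} \approx -1.5$)
$W{\left(I \right)} = - \frac{3}{2} + I$ ($W{\left(I \right)} = I - \frac{3}{2} = - \frac{3}{2} + I$)
$\left(o{\left(-2,-4 \right)} + W{\left(-1 \right)}\right)^{2} = \left(\left(1 - 4\right)^{2} - \frac{5}{2}\right)^{2} = \left(\left(-3\right)^{2} - \frac{5}{2}\right)^{2} = \left(9 - \frac{5}{2}\right)^{2} = \left(\frac{13}{2}\right)^{2} = \frac{169}{4}$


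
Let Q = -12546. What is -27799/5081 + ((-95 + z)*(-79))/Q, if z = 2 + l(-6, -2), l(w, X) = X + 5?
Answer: -21382898/3541457 ≈ -6.0379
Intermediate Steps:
l(w, X) = 5 + X
z = 5 (z = 2 + (5 - 2) = 2 + 3 = 5)
-27799/5081 + ((-95 + z)*(-79))/Q = -27799/5081 + ((-95 + 5)*(-79))/(-12546) = -27799*1/5081 - 90*(-79)*(-1/12546) = -27799/5081 + 7110*(-1/12546) = -27799/5081 - 395/697 = -21382898/3541457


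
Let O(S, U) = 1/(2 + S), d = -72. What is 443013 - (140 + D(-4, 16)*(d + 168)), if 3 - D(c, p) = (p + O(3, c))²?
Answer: 11694481/25 ≈ 4.6778e+5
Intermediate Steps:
D(c, p) = 3 - (⅕ + p)² (D(c, p) = 3 - (p + 1/(2 + 3))² = 3 - (p + 1/5)² = 3 - (p + ⅕)² = 3 - (⅕ + p)²)
443013 - (140 + D(-4, 16)*(d + 168)) = 443013 - (140 + (3 - (1 + 5*16)²/25)*(-72 + 168)) = 443013 - (140 + (3 - (1 + 80)²/25)*96) = 443013 - (140 + (3 - 1/25*81²)*96) = 443013 - (140 + (3 - 1/25*6561)*96) = 443013 - (140 + (3 - 6561/25)*96) = 443013 - (140 - 6486/25*96) = 443013 - (140 - 622656/25) = 443013 - 1*(-619156/25) = 443013 + 619156/25 = 11694481/25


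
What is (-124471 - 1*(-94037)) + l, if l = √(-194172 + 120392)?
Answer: -30434 + 2*I*√18445 ≈ -30434.0 + 271.62*I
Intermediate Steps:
l = 2*I*√18445 (l = √(-73780) = 2*I*√18445 ≈ 271.63*I)
(-124471 - 1*(-94037)) + l = (-124471 - 1*(-94037)) + 2*I*√18445 = (-124471 + 94037) + 2*I*√18445 = -30434 + 2*I*√18445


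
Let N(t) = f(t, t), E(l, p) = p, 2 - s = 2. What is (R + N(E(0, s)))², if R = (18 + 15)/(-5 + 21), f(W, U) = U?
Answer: 1089/256 ≈ 4.2539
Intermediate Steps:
s = 0 (s = 2 - 1*2 = 2 - 2 = 0)
N(t) = t
R = 33/16 ≈ 2.0625
(R + N(E(0, s)))² = (33/16 + 0)² = (33/16)² = 1089/256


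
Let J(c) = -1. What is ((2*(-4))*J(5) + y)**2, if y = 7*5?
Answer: 1849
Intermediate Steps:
y = 35
((2*(-4))*J(5) + y)**2 = ((2*(-4))*(-1) + 35)**2 = (-8*(-1) + 35)**2 = (8 + 35)**2 = 43**2 = 1849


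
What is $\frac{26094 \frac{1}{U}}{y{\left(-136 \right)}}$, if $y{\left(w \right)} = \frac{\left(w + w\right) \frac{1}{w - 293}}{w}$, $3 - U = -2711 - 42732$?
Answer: $- \frac{5597163}{45446} \approx -123.16$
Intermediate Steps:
$U = 45446$ ($U = 3 - \left(-2711 - 42732\right) = 3 - -45443 = 3 + 45443 = 45446$)
$y{\left(w \right)} = \frac{2}{-293 + w}$ ($y{\left(w \right)} = \frac{2 w \frac{1}{-293 + w}}{w} = \frac{2}{-293 + w}$)
$\frac{26094 \frac{1}{U}}{y{\left(-136 \right)}} = \frac{26094 \cdot \frac{1}{45446}}{2 \frac{1}{-293 - 136}} = \frac{26094 \cdot \frac{1}{45446}}{2 \frac{1}{-429}} = \frac{13047}{22723 \cdot 2 \left(- \frac{1}{429}\right)} = \frac{13047}{22723 \left(- \frac{2}{429}\right)} = \frac{13047}{22723} \left(- \frac{429}{2}\right) = - \frac{5597163}{45446}$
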